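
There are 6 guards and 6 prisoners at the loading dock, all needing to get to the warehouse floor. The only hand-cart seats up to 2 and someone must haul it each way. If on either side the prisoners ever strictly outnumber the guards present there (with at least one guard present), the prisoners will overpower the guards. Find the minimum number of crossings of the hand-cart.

Following every safe sequence of crossings from the start, the most of the 12 that can be at the warehouse floor as the hand-cart arrives there on crossings 1, 3, 5, 7, 9 is 2, 3, 4, 5, 6 respectively; the best ever achieved is 6 of 12.
From crossing 11 on, no configuration arises that was not already reachable earlier: only 15 distinct safe configurations (who is on which side, and where the hand-cart is) can ever be reached, none of them has everyone across, and every continuation just revisits them. They are: 0 guards + 0 prisoners across (hand-cart back at the start); 0 guards + 1 prisoner across (hand-cart there); 0 guards + 1 prisoner across (hand-cart back at the start); 0 guards + 2 prisoners across (hand-cart there); 0 guards + 2 prisoners across (hand-cart back at the start); 0 guards + 3 prisoners across (hand-cart there); 0 guards + 3 prisoners across (hand-cart back at the start); 0 guards + 4 prisoners across (hand-cart there); 0 guards + 4 prisoners across (hand-cart back at the start); 0 guards + 5 prisoners across (hand-cart there); 0 guards + 5 prisoners across (hand-cart back at the start); 0 guards + 6 prisoners across (hand-cart there); 1 guard + 1 prisoner across (hand-cart there); 1 guard + 1 prisoner across (hand-cart back at the start); 2 guards + 2 prisoners across (hand-cart there). So no valid plan exists.

impossible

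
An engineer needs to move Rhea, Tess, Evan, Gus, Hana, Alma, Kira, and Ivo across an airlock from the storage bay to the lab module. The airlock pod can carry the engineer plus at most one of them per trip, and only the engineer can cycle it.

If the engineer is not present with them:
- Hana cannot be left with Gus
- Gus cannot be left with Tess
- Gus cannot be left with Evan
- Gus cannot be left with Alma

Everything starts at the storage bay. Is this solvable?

Following every safe sequence of crossings from the start, the most of the 8 that can be at the lab module as the airlock pod arrives there on crossings 1, 3, 5, 7, 9 is 1, 2, 3, 4, 5 respectively; the best ever achieved is 5 of 8.
From crossing 11 on, no configuration arises that was not already reachable earlier: only 88 distinct safe configurations (who is on which side, and where the airlock pod is) can ever be reached, none of them has everyone across, and every continuation just revisits them. So no valid plan exists.

No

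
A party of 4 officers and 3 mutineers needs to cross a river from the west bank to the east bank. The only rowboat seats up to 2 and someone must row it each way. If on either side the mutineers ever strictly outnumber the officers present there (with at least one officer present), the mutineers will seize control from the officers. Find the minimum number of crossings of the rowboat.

11

Counting alone: each trip to the east bank takes at most 2 across and each return brings at least 1 back, so after t trips out (and t−1 returns) at most 2t − (t−1) of the 7 are across; that first reaches 7 at t = 6, so at least 11 crossings are needed.
The plan below uses exactly 11 crossings, so it is optimal:
1. 2 mutineers → the east bank.  (the west bank: 4O 1M; the east bank: 0O 2M)
2. 1 mutineer ← the west bank.  (the west bank: 4O 2M; the east bank: 0O 1M)
3. 2 mutineers → the east bank.  (the west bank: 4O 0M; the east bank: 0O 3M)
4. 1 mutineer ← the west bank.  (the west bank: 4O 1M; the east bank: 0O 2M)
5. 2 officers → the east bank.  (the west bank: 2O 1M; the east bank: 2O 2M)
6. 1 mutineer ← the west bank.  (the west bank: 2O 2M; the east bank: 2O 1M)
7. 1 officer and 1 mutineer → the east bank.  (the west bank: 1O 1M; the east bank: 3O 2M)
8. 1 officer ← the west bank.  (the west bank: 2O 1M; the east bank: 2O 2M)
9. 1 officer and 1 mutineer → the east bank.  (the west bank: 1O 0M; the east bank: 3O 3M)
10. 1 mutineer ← the west bank.  (the west bank: 1O 1M; the east bank: 3O 2M)
11. 1 officer and 1 mutineer → the east bank.  (the west bank: 0O 0M; the east bank: 4O 3M)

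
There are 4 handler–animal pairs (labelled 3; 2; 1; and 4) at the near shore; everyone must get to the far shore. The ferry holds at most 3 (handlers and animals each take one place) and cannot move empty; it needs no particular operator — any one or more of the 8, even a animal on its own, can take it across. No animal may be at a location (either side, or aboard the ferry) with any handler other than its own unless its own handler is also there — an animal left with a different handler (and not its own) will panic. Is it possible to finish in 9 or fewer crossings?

Yes

Yes — this plan uses 9 crossings (≤ 9):
1. animal 3 and handler 3 cross → the far shore.
2. handler 3 crosses ← the near shore.
3. animal 2, handler 2, and handler 3 cross → the far shore.
4. animal 3 and handler 3 cross ← the near shore.
5. handler 1, handler 3, and handler 4 cross → the far shore.
6. animal 2 crosses ← the near shore.
7. animal 2 and animal 3 cross → the far shore.
8. animal 3 crosses ← the near shore.
9. animal 1, animal 3, and animal 4 cross → the far shore.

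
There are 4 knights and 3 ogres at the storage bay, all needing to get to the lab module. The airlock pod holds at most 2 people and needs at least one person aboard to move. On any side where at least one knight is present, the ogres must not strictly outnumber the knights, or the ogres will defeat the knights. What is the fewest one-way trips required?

Counting alone: each trip to the lab module takes at most 2 across and each return brings at least 1 back, so after t trips out (and t−1 returns) at most 2t − (t−1) of the 7 are across; that first reaches 7 at t = 6, so at least 11 crossings are needed.
The plan below uses exactly 11 crossings, so it is optimal:
1. 2 ogres → the lab module.  (the storage bay: 4K 1O; the lab module: 0K 2O)
2. 1 ogre ← the storage bay.  (the storage bay: 4K 2O; the lab module: 0K 1O)
3. 2 ogres → the lab module.  (the storage bay: 4K 0O; the lab module: 0K 3O)
4. 1 ogre ← the storage bay.  (the storage bay: 4K 1O; the lab module: 0K 2O)
5. 2 knights → the lab module.  (the storage bay: 2K 1O; the lab module: 2K 2O)
6. 1 ogre ← the storage bay.  (the storage bay: 2K 2O; the lab module: 2K 1O)
7. 1 knight and 1 ogre → the lab module.  (the storage bay: 1K 1O; the lab module: 3K 2O)
8. 1 knight ← the storage bay.  (the storage bay: 2K 1O; the lab module: 2K 2O)
9. 1 knight and 1 ogre → the lab module.  (the storage bay: 1K 0O; the lab module: 3K 3O)
10. 1 ogre ← the storage bay.  (the storage bay: 1K 1O; the lab module: 3K 2O)
11. 1 knight and 1 ogre → the lab module.  (the storage bay: 0K 0O; the lab module: 4K 3O)

11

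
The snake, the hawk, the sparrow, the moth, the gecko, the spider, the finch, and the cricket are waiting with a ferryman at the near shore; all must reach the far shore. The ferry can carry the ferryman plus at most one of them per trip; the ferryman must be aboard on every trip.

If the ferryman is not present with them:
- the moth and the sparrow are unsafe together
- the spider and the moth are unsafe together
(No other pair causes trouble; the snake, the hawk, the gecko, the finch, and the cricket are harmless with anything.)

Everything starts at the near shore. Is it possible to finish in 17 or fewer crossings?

Yes — this plan uses 17 crossings (≤ 17):
1. Ferryman goes to the far shore with the moth.
2. Ferryman goes back to the near shore alone.
3. Ferryman goes to the far shore with the snake.
4. Ferryman goes back to the near shore alone.
5. Ferryman goes to the far shore with the hawk.
6. Ferryman goes back to the near shore alone.
7. Ferryman goes to the far shore with the sparrow.
8. Ferryman goes back to the near shore with the moth.
9. Ferryman goes to the far shore with the spider.
10. Ferryman goes back to the near shore alone.
11. Ferryman goes to the far shore with the gecko.
12. Ferryman goes back to the near shore alone.
13. Ferryman goes to the far shore with the finch.
14. Ferryman goes back to the near shore alone.
15. Ferryman goes to the far shore with the cricket.
16. Ferryman goes back to the near shore alone.
17. Ferryman goes to the far shore with the moth.

Yes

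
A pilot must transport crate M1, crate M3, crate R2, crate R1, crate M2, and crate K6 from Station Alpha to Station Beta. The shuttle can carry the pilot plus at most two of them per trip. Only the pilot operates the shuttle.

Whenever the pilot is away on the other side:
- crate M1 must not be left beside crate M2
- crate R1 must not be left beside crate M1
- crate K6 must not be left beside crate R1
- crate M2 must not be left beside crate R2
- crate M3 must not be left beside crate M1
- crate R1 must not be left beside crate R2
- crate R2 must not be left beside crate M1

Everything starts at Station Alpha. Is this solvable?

No

Whatever the first load, the items left behind include a forbidden pair without the pilot. No opening move is safe, so no plan exists.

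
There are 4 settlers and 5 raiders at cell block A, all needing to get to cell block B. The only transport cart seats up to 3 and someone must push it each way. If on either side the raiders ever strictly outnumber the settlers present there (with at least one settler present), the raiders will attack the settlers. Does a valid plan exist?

No

The raiders already outnumber the settlers at cell block A before anyone moves, so the starting position itself is disallowed.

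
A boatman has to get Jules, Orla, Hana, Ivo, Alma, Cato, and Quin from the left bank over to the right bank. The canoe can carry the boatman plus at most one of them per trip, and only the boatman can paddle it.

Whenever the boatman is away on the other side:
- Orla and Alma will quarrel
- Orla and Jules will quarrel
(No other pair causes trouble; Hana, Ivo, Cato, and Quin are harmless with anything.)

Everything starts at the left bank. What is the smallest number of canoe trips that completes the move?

Counting alone: the boatman can take at most 1 across per trip to the right bank, so moving all 7 needs at least 7 loaded trips out, with a return between consecutive ones — at least 13 crossings.
The safety rule pushes this higher. Following every safe sequence of crossings, the most of the 7 that can be at the right bank as the canoe arrives there on crossing 13 is 6 — never all 7.
So no plan with fewer than 15 crossings exists, and this one achieves 15:
1. Boatman goes to the right bank with Orla.  [the left bank: Alma, Cato, Hana, Ivo, Jules, Quin | the right bank: Orla]
2. Boatman goes back to the left bank alone.  [the left bank: Alma, Cato, Hana, Ivo, Jules, Quin | the right bank: Orla]
3. Boatman goes to the right bank with Jules.  [the left bank: Alma, Cato, Hana, Ivo, Quin | the right bank: Jules, Orla]
4. Boatman goes back to the left bank with Orla.  [the left bank: Alma, Cato, Hana, Ivo, Orla, Quin | the right bank: Jules]
5. Boatman goes to the right bank with Alma.  [the left bank: Cato, Hana, Ivo, Orla, Quin | the right bank: Alma, Jules]
6. Boatman goes back to the left bank alone.  [the left bank: Cato, Hana, Ivo, Orla, Quin | the right bank: Alma, Jules]
7. Boatman goes to the right bank with Hana.  [the left bank: Cato, Ivo, Orla, Quin | the right bank: Alma, Hana, Jules]
8. Boatman goes back to the left bank alone.  [the left bank: Cato, Ivo, Orla, Quin | the right bank: Alma, Hana, Jules]
9. Boatman goes to the right bank with Ivo.  [the left bank: Cato, Orla, Quin | the right bank: Alma, Hana, Ivo, Jules]
10. Boatman goes back to the left bank alone.  [the left bank: Cato, Orla, Quin | the right bank: Alma, Hana, Ivo, Jules]
11. Boatman goes to the right bank with Cato.  [the left bank: Orla, Quin | the right bank: Alma, Cato, Hana, Ivo, Jules]
12. Boatman goes back to the left bank alone.  [the left bank: Orla, Quin | the right bank: Alma, Cato, Hana, Ivo, Jules]
13. Boatman goes to the right bank with Quin.  [the left bank: Orla | the right bank: Alma, Cato, Hana, Ivo, Jules, Quin]
14. Boatman goes back to the left bank alone.  [the left bank: Orla | the right bank: Alma, Cato, Hana, Ivo, Jules, Quin]
15. Boatman goes to the right bank with Orla.  [the left bank: — | the right bank: Alma, Cato, Hana, Ivo, Jules, Orla, Quin]

15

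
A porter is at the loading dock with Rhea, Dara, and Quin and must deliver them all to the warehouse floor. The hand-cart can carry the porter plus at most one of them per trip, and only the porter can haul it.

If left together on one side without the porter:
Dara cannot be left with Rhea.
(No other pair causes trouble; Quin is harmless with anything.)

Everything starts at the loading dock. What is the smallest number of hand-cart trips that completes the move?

Counting alone: the porter can take at most 1 across per trip to the warehouse floor, so moving all 3 needs at least 3 loaded trips out, with a return between consecutive ones — at least 5 crossings.
The plan below uses exactly 5 crossings, so it is optimal:
1. Porter goes to the warehouse floor with Rhea.
2. Porter goes back to the loading dock alone.
3. Porter goes to the warehouse floor with Quin.
4. Porter goes back to the loading dock alone.
5. Porter goes to the warehouse floor with Dara.

5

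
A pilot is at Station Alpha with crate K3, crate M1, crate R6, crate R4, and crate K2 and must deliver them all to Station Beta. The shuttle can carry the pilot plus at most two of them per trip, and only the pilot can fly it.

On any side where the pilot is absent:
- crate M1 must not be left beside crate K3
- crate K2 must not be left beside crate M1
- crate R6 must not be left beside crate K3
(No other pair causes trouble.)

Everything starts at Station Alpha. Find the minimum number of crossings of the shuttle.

Counting alone: the pilot can take at most 2 across per trip to Station Beta, so moving all 5 needs at least 3 loaded trips out, with a return between consecutive ones — at least 5 crossings.
The plan below uses exactly 5 crossings, so it is optimal:
1. Pilot goes to Station Beta with crate K3 and crate M1.
2. Pilot goes back to Station Alpha with crate K3.
3. Pilot goes to Station Beta with crate R4 and crate R6.
4. Pilot goes back to Station Alpha alone.
5. Pilot goes to Station Beta with crate K2 and crate K3.

5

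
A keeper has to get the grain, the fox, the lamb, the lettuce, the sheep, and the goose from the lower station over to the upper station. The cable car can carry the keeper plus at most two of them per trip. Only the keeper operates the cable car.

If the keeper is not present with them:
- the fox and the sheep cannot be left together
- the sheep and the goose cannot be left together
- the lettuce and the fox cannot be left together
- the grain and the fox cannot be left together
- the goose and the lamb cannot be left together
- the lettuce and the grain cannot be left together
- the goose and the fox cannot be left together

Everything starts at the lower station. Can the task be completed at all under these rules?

No

Whatever the first load, the items left behind include a forbidden pair without the keeper. No opening move is safe, so no plan exists.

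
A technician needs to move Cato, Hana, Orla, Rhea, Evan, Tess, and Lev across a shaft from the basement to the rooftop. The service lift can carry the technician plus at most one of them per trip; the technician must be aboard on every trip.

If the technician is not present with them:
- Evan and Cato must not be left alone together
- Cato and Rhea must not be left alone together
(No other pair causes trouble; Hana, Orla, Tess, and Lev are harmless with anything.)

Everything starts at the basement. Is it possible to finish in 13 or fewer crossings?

No

Counting alone: the technician can take at most 1 across per trip to the rooftop, so moving all 7 needs at least 7 loaded trips out, with a return between consecutive ones — at least 13 crossings.
The safety rule pushes this higher. Following every safe sequence of crossings, the most of the 7 that can be at the rooftop as the service lift arrives there on crossing 13 is 6 — never all 7.
So the move cannot be finished within 13 crossings. (The shortest complete plan takes 15:)
1. Technician goes to the rooftop with Cato.  [the basement: Evan, Hana, Lev, Orla, Rhea, Tess | the rooftop: Cato]
2. Technician goes back to the basement alone.  [the basement: Evan, Hana, Lev, Orla, Rhea, Tess | the rooftop: Cato]
3. Technician goes to the rooftop with Hana.  [the basement: Evan, Lev, Orla, Rhea, Tess | the rooftop: Cato, Hana]
4. Technician goes back to the basement alone.  [the basement: Evan, Lev, Orla, Rhea, Tess | the rooftop: Cato, Hana]
5. Technician goes to the rooftop with Orla.  [the basement: Evan, Lev, Rhea, Tess | the rooftop: Cato, Hana, Orla]
6. Technician goes back to the basement alone.  [the basement: Evan, Lev, Rhea, Tess | the rooftop: Cato, Hana, Orla]
7. Technician goes to the rooftop with Rhea.  [the basement: Evan, Lev, Tess | the rooftop: Cato, Hana, Orla, Rhea]
8. Technician goes back to the basement with Cato.  [the basement: Cato, Evan, Lev, Tess | the rooftop: Hana, Orla, Rhea]
9. Technician goes to the rooftop with Evan.  [the basement: Cato, Lev, Tess | the rooftop: Evan, Hana, Orla, Rhea]
10. Technician goes back to the basement alone.  [the basement: Cato, Lev, Tess | the rooftop: Evan, Hana, Orla, Rhea]
11. Technician goes to the rooftop with Tess.  [the basement: Cato, Lev | the rooftop: Evan, Hana, Orla, Rhea, Tess]
12. Technician goes back to the basement alone.  [the basement: Cato, Lev | the rooftop: Evan, Hana, Orla, Rhea, Tess]
13. Technician goes to the rooftop with Lev.  [the basement: Cato | the rooftop: Evan, Hana, Lev, Orla, Rhea, Tess]
14. Technician goes back to the basement alone.  [the basement: Cato | the rooftop: Evan, Hana, Lev, Orla, Rhea, Tess]
15. Technician goes to the rooftop with Cato.  [the basement: — | the rooftop: Cato, Evan, Hana, Lev, Orla, Rhea, Tess]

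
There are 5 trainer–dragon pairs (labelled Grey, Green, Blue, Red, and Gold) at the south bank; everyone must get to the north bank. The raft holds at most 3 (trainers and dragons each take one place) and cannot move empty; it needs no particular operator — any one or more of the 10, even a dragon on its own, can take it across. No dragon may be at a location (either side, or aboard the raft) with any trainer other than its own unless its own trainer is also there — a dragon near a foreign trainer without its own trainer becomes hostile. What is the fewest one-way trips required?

11

Counting alone: each trip to the north bank takes at most 3 across and each return brings at least 1 back, so after t trips out (and t−1 returns) at most 3t − (t−1) of the 10 are across; that first reaches 10 at t = 5, so at least 9 crossings are needed.
The safety rule pushes this higher. Following every safe sequence of crossings, the most of the 10 that can be at the north bank as the raft arrives there on crossing 9 is 9 — never all 10.
So no plan with fewer than 11 crossings exists, and this one achieves 11:
1. dragon Grey and trainer Grey cross → the north bank.
2. trainer Grey crosses ← the south bank.
3. dragon Blue, dragon Green, and dragon Red cross → the north bank.
4. dragon Grey crosses ← the south bank.
5. trainer Blue, trainer Green, and trainer Red cross → the north bank.
6. dragon Green and trainer Green cross ← the south bank.
7. trainer Gold, trainer Green, and trainer Grey cross → the north bank.
8. dragon Blue crosses ← the south bank.
9. dragon Green and dragon Grey cross → the north bank.
10. dragon Grey crosses ← the south bank.
11. dragon Blue, dragon Gold, and dragon Grey cross → the north bank.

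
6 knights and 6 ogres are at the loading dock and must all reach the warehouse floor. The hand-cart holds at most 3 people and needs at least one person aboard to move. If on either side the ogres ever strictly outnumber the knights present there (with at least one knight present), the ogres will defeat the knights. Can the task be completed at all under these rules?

Following every safe sequence of crossings from the start, the most of the 12 that can be at the warehouse floor as the hand-cart arrives there on crossings 1, 3, 5 is 3, 5, 6 respectively; the best ever achieved is 6 of 12.
From crossing 7 on, no configuration arises that was not already reachable earlier: only 17 distinct safe configurations (who is on which side, and where the hand-cart is) can ever be reached, none of them has everyone across, and every continuation just revisits them. They are: 0 knights + 0 ogres across (hand-cart back at the start); 0 knights + 1 ogre across (hand-cart there); 0 knights + 1 ogre across (hand-cart back at the start); 0 knights + 2 ogres across (hand-cart there); 0 knights + 2 ogres across (hand-cart back at the start); 0 knights + 3 ogres across (hand-cart there); 0 knights + 3 ogres across (hand-cart back at the start); 0 knights + 4 ogres across (hand-cart there); 0 knights + 4 ogres across (hand-cart back at the start); 0 knights + 5 ogres across (hand-cart there); 0 knights + 5 ogres across (hand-cart back at the start); 0 knights + 6 ogres across (hand-cart there); 1 knight + 1 ogre across (hand-cart there); 1 knight + 1 ogre across (hand-cart back at the start); 2 knights + 2 ogres across (hand-cart there); 2 knights + 2 ogres across (hand-cart back at the start); 3 knights + 3 ogres across (hand-cart there). So no valid plan exists.

No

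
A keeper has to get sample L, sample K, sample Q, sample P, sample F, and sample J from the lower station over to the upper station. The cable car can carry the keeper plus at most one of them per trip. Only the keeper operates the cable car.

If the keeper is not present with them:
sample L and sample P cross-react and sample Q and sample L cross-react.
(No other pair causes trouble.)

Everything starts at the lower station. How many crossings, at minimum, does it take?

13

Counting alone: the keeper can take at most 1 across per trip to the upper station, so moving all 6 needs at least 6 loaded trips out, with a return between consecutive ones — at least 11 crossings.
The safety rule pushes this higher. Following every safe sequence of crossings, the most of the 6 that can be at the upper station as the cable car arrives there on crossing 11 is 5 — never all 6.
So no plan with fewer than 13 crossings exists, and this one achieves 13:
1. Keeper goes to the upper station with sample L.  [the lower station: sample F, sample J, sample K, sample P, sample Q | the upper station: sample L]
2. Keeper goes back to the lower station alone.  [the lower station: sample F, sample J, sample K, sample P, sample Q | the upper station: sample L]
3. Keeper goes to the upper station with sample K.  [the lower station: sample F, sample J, sample P, sample Q | the upper station: sample K, sample L]
4. Keeper goes back to the lower station alone.  [the lower station: sample F, sample J, sample P, sample Q | the upper station: sample K, sample L]
5. Keeper goes to the upper station with sample Q.  [the lower station: sample F, sample J, sample P | the upper station: sample K, sample L, sample Q]
6. Keeper goes back to the lower station with sample L.  [the lower station: sample F, sample J, sample L, sample P | the upper station: sample K, sample Q]
7. Keeper goes to the upper station with sample P.  [the lower station: sample F, sample J, sample L | the upper station: sample K, sample P, sample Q]
8. Keeper goes back to the lower station alone.  [the lower station: sample F, sample J, sample L | the upper station: sample K, sample P, sample Q]
9. Keeper goes to the upper station with sample F.  [the lower station: sample J, sample L | the upper station: sample F, sample K, sample P, sample Q]
10. Keeper goes back to the lower station alone.  [the lower station: sample J, sample L | the upper station: sample F, sample K, sample P, sample Q]
11. Keeper goes to the upper station with sample J.  [the lower station: sample L | the upper station: sample F, sample J, sample K, sample P, sample Q]
12. Keeper goes back to the lower station alone.  [the lower station: sample L | the upper station: sample F, sample J, sample K, sample P, sample Q]
13. Keeper goes to the upper station with sample L.  [the lower station: — | the upper station: sample F, sample J, sample K, sample L, sample P, sample Q]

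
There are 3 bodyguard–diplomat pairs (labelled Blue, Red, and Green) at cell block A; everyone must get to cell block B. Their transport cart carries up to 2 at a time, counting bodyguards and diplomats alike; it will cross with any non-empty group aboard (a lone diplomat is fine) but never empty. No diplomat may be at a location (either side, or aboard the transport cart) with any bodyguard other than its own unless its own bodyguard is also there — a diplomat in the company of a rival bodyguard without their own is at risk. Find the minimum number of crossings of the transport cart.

Counting alone: each trip to cell block B takes at most 2 across and each return brings at least 1 back, so after t trips out (and t−1 returns) at most 2t − (t−1) of the 6 are across; that first reaches 6 at t = 5, so at least 9 crossings are needed.
The safety rule pushes this higher. Following every safe sequence of crossings, the most of the 6 that can be at cell block B as the transport cart arrives there on crossing 9 is 5 — never all 6.
So no plan with fewer than 11 crossings exists, and this one achieves 11:
1. bodyguard Blue and diplomat Blue cross → cell block B.
2. bodyguard Blue crosses ← cell block A.
3. diplomat Green and diplomat Red cross → cell block B.
4. diplomat Blue crosses ← cell block A.
5. bodyguard Green and bodyguard Red cross → cell block B.
6. bodyguard Red and diplomat Red cross ← cell block A.
7. bodyguard Blue and bodyguard Red cross → cell block B.
8. diplomat Green crosses ← cell block A.
9. diplomat Blue and diplomat Red cross → cell block B.
10. bodyguard Green crosses ← cell block A.
11. bodyguard Green and diplomat Green cross → cell block B.

11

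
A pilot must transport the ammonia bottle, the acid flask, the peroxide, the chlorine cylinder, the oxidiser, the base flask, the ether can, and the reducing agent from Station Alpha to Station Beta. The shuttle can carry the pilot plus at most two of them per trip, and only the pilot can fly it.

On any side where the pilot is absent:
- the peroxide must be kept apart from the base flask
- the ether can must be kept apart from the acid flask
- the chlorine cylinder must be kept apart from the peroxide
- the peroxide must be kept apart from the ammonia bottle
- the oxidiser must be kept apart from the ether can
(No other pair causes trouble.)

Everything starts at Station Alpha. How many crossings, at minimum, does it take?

9

Counting alone: the pilot can take at most 2 across per trip to Station Beta, so moving all 8 needs at least 4 loaded trips out, with a return between consecutive ones — at least 7 crossings.
The safety rule pushes this higher. Following every safe sequence of crossings, the most of the 8 that can be at Station Beta as the shuttle arrives there on crossing 7 is 7 — never all 8.
So no plan with fewer than 9 crossings exists, and this one achieves 9:
1. Pilot goes to Station Beta with the ether can and the peroxide.  [Station Alpha: the acid flask, the ammonia bottle, the base flask, the chlorine cylinder, the oxidiser, the reducing agent | Station Beta: the ether can, the peroxide]
2. Pilot goes back to Station Alpha alone.  [Station Alpha: the acid flask, the ammonia bottle, the base flask, the chlorine cylinder, the oxidiser, the reducing agent | Station Beta: the ether can, the peroxide]
3. Pilot goes to Station Beta with the ammonia bottle and the chlorine cylinder.  [Station Alpha: the acid flask, the base flask, the oxidiser, the reducing agent | Station Beta: the ammonia bottle, the chlorine cylinder, the ether can, the peroxide]
4. Pilot goes back to Station Alpha with the peroxide.  [Station Alpha: the acid flask, the base flask, the oxidiser, the peroxide, the reducing agent | Station Beta: the ammonia bottle, the chlorine cylinder, the ether can]
5. Pilot goes to Station Beta with the acid flask and the base flask.  [Station Alpha: the oxidiser, the peroxide, the reducing agent | Station Beta: the acid flask, the ammonia bottle, the base flask, the chlorine cylinder, the ether can]
6. Pilot goes back to Station Alpha with the ether can.  [Station Alpha: the ether can, the oxidiser, the peroxide, the reducing agent | Station Beta: the acid flask, the ammonia bottle, the base flask, the chlorine cylinder]
7. Pilot goes to Station Beta with the oxidiser and the reducing agent.  [Station Alpha: the ether can, the peroxide | Station Beta: the acid flask, the ammonia bottle, the base flask, the chlorine cylinder, the oxidiser, the reducing agent]
8. Pilot goes back to Station Alpha alone.  [Station Alpha: the ether can, the peroxide | Station Beta: the acid flask, the ammonia bottle, the base flask, the chlorine cylinder, the oxidiser, the reducing agent]
9. Pilot goes to Station Beta with the ether can and the peroxide.  [Station Alpha: — | Station Beta: the acid flask, the ammonia bottle, the base flask, the chlorine cylinder, the ether can, the oxidiser, the peroxide, the reducing agent]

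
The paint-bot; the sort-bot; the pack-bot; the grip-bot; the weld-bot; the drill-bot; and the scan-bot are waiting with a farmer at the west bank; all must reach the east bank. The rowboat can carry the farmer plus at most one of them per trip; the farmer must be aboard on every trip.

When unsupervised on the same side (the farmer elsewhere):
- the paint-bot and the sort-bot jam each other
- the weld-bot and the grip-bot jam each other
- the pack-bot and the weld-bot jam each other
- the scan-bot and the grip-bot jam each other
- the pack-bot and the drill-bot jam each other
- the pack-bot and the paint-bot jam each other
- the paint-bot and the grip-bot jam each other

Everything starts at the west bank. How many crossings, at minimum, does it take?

Whatever the first load, the items left behind include a forbidden pair without the farmer. No opening move is safe, so no plan exists.

impossible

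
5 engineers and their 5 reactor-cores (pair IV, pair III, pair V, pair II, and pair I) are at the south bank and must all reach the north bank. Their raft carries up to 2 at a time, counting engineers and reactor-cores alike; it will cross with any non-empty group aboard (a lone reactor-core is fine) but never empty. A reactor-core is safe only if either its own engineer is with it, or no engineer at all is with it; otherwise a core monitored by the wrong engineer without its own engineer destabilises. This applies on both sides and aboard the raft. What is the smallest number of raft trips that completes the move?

impossible

Following every safe sequence of crossings from the start, the most of the 10 that can be at the north bank as the raft arrives there on crossings 1, 3, 5, 7 is 2, 3, 4, 5 respectively; the best ever achieved is 5 of 10.
From crossing 9 on, no configuration arises that was not already reachable earlier: only 82 distinct safe configurations (who is on which side, and where the raft is) can ever be reached, none of them has everyone across, and every continuation just revisits them. So no valid plan exists.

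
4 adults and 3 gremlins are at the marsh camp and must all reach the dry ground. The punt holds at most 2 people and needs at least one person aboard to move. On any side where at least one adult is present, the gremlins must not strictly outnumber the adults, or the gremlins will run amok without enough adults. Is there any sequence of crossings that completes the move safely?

1. 2 gremlins → the dry ground.  (the marsh camp: 4A 1G; the dry ground: 0A 2G)
2. 1 gremlin ← the marsh camp.  (the marsh camp: 4A 2G; the dry ground: 0A 1G)
3. 2 gremlins → the dry ground.  (the marsh camp: 4A 0G; the dry ground: 0A 3G)
4. 1 gremlin ← the marsh camp.  (the marsh camp: 4A 1G; the dry ground: 0A 2G)
5. 2 adults → the dry ground.  (the marsh camp: 2A 1G; the dry ground: 2A 2G)
6. 1 gremlin ← the marsh camp.  (the marsh camp: 2A 2G; the dry ground: 2A 1G)
7. 1 adult and 1 gremlin → the dry ground.  (the marsh camp: 1A 1G; the dry ground: 3A 2G)
8. 1 adult ← the marsh camp.  (the marsh camp: 2A 1G; the dry ground: 2A 2G)
9. 1 adult and 1 gremlin → the dry ground.  (the marsh camp: 1A 0G; the dry ground: 3A 3G)
10. 1 gremlin ← the marsh camp.  (the marsh camp: 1A 1G; the dry ground: 3A 2G)
11. 1 adult and 1 gremlin → the dry ground.  (the marsh camp: 0A 0G; the dry ground: 4A 3G)

Yes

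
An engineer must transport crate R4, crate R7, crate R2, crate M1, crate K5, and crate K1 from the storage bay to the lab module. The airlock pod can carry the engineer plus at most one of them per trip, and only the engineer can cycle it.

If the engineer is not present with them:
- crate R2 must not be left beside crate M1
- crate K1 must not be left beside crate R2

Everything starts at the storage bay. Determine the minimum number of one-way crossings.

13

Counting alone: the engineer can take at most 1 across per trip to the lab module, so moving all 6 needs at least 6 loaded trips out, with a return between consecutive ones — at least 11 crossings.
The safety rule pushes this higher. Following every safe sequence of crossings, the most of the 6 that can be at the lab module as the airlock pod arrives there on crossing 11 is 5 — never all 6.
So no plan with fewer than 13 crossings exists, and this one achieves 13:
1. Engineer goes to the lab module with crate R2.  [the storage bay: crate K1, crate K5, crate M1, crate R4, crate R7 | the lab module: crate R2]
2. Engineer goes back to the storage bay alone.  [the storage bay: crate K1, crate K5, crate M1, crate R4, crate R7 | the lab module: crate R2]
3. Engineer goes to the lab module with crate R4.  [the storage bay: crate K1, crate K5, crate M1, crate R7 | the lab module: crate R2, crate R4]
4. Engineer goes back to the storage bay alone.  [the storage bay: crate K1, crate K5, crate M1, crate R7 | the lab module: crate R2, crate R4]
5. Engineer goes to the lab module with crate R7.  [the storage bay: crate K1, crate K5, crate M1 | the lab module: crate R2, crate R4, crate R7]
6. Engineer goes back to the storage bay alone.  [the storage bay: crate K1, crate K5, crate M1 | the lab module: crate R2, crate R4, crate R7]
7. Engineer goes to the lab module with crate M1.  [the storage bay: crate K1, crate K5 | the lab module: crate M1, crate R2, crate R4, crate R7]
8. Engineer goes back to the storage bay with crate R2.  [the storage bay: crate K1, crate K5, crate R2 | the lab module: crate M1, crate R4, crate R7]
9. Engineer goes to the lab module with crate K1.  [the storage bay: crate K5, crate R2 | the lab module: crate K1, crate M1, crate R4, crate R7]
10. Engineer goes back to the storage bay alone.  [the storage bay: crate K5, crate R2 | the lab module: crate K1, crate M1, crate R4, crate R7]
11. Engineer goes to the lab module with crate K5.  [the storage bay: crate R2 | the lab module: crate K1, crate K5, crate M1, crate R4, crate R7]
12. Engineer goes back to the storage bay alone.  [the storage bay: crate R2 | the lab module: crate K1, crate K5, crate M1, crate R4, crate R7]
13. Engineer goes to the lab module with crate R2.  [the storage bay: — | the lab module: crate K1, crate K5, crate M1, crate R2, crate R4, crate R7]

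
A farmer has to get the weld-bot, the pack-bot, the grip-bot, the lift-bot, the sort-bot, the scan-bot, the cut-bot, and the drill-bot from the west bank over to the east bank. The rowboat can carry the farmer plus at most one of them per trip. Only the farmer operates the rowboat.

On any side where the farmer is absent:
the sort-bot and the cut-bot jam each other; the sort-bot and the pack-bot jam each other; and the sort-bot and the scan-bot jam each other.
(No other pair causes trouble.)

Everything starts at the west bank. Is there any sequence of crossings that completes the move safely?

No

Following every safe sequence of crossings from the start, the most of the 8 that can be at the east bank as the rowboat arrives there on crossings 1, 3, 5, 7, 9, 11 is 1, 2, 3, 4, 5, 6 respectively; the best ever achieved is 6 of 8.
From crossing 13 on, no configuration arises that was not already reachable earlier: only 144 distinct safe configurations (who is on which side, and where the rowboat is) can ever be reached, none of them has everyone across, and every continuation just revisits them. So no valid plan exists.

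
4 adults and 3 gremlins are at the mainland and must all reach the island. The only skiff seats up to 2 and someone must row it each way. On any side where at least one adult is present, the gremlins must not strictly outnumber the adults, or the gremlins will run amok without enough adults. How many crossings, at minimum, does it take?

Counting alone: each trip to the island takes at most 2 across and each return brings at least 1 back, so after t trips out (and t−1 returns) at most 2t − (t−1) of the 7 are across; that first reaches 7 at t = 6, so at least 11 crossings are needed.
The plan below uses exactly 11 crossings, so it is optimal:
1. 2 gremlins → the island.  (the mainland: 4A 1G; the island: 0A 2G)
2. 1 gremlin ← the mainland.  (the mainland: 4A 2G; the island: 0A 1G)
3. 2 gremlins → the island.  (the mainland: 4A 0G; the island: 0A 3G)
4. 1 gremlin ← the mainland.  (the mainland: 4A 1G; the island: 0A 2G)
5. 2 adults → the island.  (the mainland: 2A 1G; the island: 2A 2G)
6. 1 gremlin ← the mainland.  (the mainland: 2A 2G; the island: 2A 1G)
7. 1 adult and 1 gremlin → the island.  (the mainland: 1A 1G; the island: 3A 2G)
8. 1 adult ← the mainland.  (the mainland: 2A 1G; the island: 2A 2G)
9. 1 adult and 1 gremlin → the island.  (the mainland: 1A 0G; the island: 3A 3G)
10. 1 gremlin ← the mainland.  (the mainland: 1A 1G; the island: 3A 2G)
11. 1 adult and 1 gremlin → the island.  (the mainland: 0A 0G; the island: 4A 3G)

11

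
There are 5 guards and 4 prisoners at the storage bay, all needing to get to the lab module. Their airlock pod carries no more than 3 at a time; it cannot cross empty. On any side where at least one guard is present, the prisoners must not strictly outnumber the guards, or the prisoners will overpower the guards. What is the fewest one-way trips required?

Counting alone: each trip to the lab module takes at most 3 across and each return brings at least 1 back, so after t trips out (and t−1 returns) at most 3t − (t−1) of the 9 are across; that first reaches 9 at t = 4, so at least 7 crossings are needed.
The plan below uses exactly 7 crossings, so it is optimal:
1. 3 prisoners → the lab module.  (the storage bay: 5G 1P; the lab module: 0G 3P)
2. 1 prisoner ← the storage bay.  (the storage bay: 5G 2P; the lab module: 0G 2P)
3. 3 guards → the lab module.  (the storage bay: 2G 2P; the lab module: 3G 2P)
4. 1 guard ← the storage bay.  (the storage bay: 3G 2P; the lab module: 2G 2P)
5. 2 guards and 1 prisoner → the lab module.  (the storage bay: 1G 1P; the lab module: 4G 3P)
6. 1 guard ← the storage bay.  (the storage bay: 2G 1P; the lab module: 3G 3P)
7. 2 guards and 1 prisoner → the lab module.  (the storage bay: 0G 0P; the lab module: 5G 4P)

7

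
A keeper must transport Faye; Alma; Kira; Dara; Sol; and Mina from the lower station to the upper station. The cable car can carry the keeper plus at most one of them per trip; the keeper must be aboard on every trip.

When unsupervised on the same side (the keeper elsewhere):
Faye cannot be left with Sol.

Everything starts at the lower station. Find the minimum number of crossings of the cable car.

Counting alone: the keeper can take at most 1 across per trip to the upper station, so moving all 6 needs at least 6 loaded trips out, with a return between consecutive ones — at least 11 crossings.
The plan below uses exactly 11 crossings, so it is optimal:
1. Keeper goes to the upper station with Faye.
2. Keeper goes back to the lower station alone.
3. Keeper goes to the upper station with Alma.
4. Keeper goes back to the lower station alone.
5. Keeper goes to the upper station with Kira.
6. Keeper goes back to the lower station alone.
7. Keeper goes to the upper station with Dara.
8. Keeper goes back to the lower station alone.
9. Keeper goes to the upper station with Mina.
10. Keeper goes back to the lower station alone.
11. Keeper goes to the upper station with Sol.

11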